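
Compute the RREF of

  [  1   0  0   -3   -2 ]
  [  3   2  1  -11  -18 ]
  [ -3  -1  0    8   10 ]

R2 -> R2 − 3·R1
  [  1   0  0  -3   -2 ]
  [  0   2  1  -2  -12 ]
  [ -3  -1  0   8   10 ]
R3 -> R3 + 3·R1
  [ 1   0  0  -3   -2 ]
  [ 0   2  1  -2  -12 ]
  [ 0  -1  0  -1    4 ]
R2 -> 1/2·R2
  [ 1   0    0  -3  -2 ]
  [ 0   1  1/2  -1  -6 ]
  [ 0  -1    0  -1   4 ]
R3 -> R3 + R2
  [ 1  0    0  -3  -2 ]
  [ 0  1  1/2  -1  -6 ]
  [ 0  0  1/2  -2  -2 ]
R3 -> 2·R3
  [ 1  0    0  -3  -2 ]
  [ 0  1  1/2  -1  -6 ]
  [ 0  0    1  -4  -4 ]
R2 -> R2 − 1/2·R3
  [ 1  0  0  -3  -2 ]
  [ 0  1  0   1  -4 ]
  [ 0  0  1  -4  -4 ]

[[1, 0, 0, -3, -2], [0, 1, 0, 1, -4], [0, 0, 1, -4, -4]]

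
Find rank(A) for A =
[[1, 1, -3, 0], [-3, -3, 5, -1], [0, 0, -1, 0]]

rank = 3

ρ2 → ρ2 + 3·ρ1
  [ 1  1  -3   0 ]
  [ 0  0  -4  -1 ]
  [ 0  0  -1   0 ]
ρ2 → -1/4·ρ2
  [ 1  1  -3    0 ]
  [ 0  0   1  1/4 ]
  [ 0  0  -1    0 ]
ρ3 → ρ3 + ρ2
  [ 1  1  -3    0 ]
  [ 0  0   1  1/4 ]
  [ 0  0   0  1/4 ]
ρ3 → 4·ρ3
  [ 1  1  -3    0 ]
  [ 0  0   1  1/4 ]
  [ 0  0   0    1 ]
ρ2 → ρ2 − 1/4·ρ3
  [ 1  1  -3  0 ]
  [ 0  0   1  0 ]
  [ 0  0   0  1 ]
ρ1 → ρ1 + 3·ρ2
  [ 1  1  0  0 ]
  [ 0  0  1  0 ]
  [ 0  0  0  1 ]
The reduced form has 3 nonzero rows.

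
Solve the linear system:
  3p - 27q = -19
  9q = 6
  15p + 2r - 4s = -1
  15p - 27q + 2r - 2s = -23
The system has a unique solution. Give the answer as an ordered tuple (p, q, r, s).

(-1/3, 2/3, -2, -2)

Form the augmented matrix and row-reduce:
  [  3  -27  0   0  |  -19 ]
  [  0    9  0   0  |    6 ]
  [ 15    0  2  -4  |   -1 ]
  [ 15  -27  2  -2  |  -23 ]
R1 := 1/3·R1
  [  1   -9  0   0  |  -19/3 ]
  [  0    9  0   0  |      6 ]
  [ 15    0  2  -4  |     -1 ]
  [ 15  -27  2  -2  |    -23 ]
R3 := R3 − 15·R1
  [  1   -9  0   0  |  -19/3 ]
  [  0    9  0   0  |      6 ]
  [  0  135  2  -4  |     94 ]
  [ 15  -27  2  -2  |    -23 ]
R4 := R4 − 15·R1
  [ 1   -9  0   0  |  -19/3 ]
  [ 0    9  0   0  |      6 ]
  [ 0  135  2  -4  |     94 ]
  [ 0  108  2  -2  |     72 ]
R2 := 1/9·R2
  [ 1   -9  0   0  |  -19/3 ]
  [ 0    1  0   0  |    2/3 ]
  [ 0  135  2  -4  |     94 ]
  [ 0  108  2  -2  |     72 ]
R3 := R3 − 135·R2
  [ 1   -9  0   0  |  -19/3 ]
  [ 0    1  0   0  |    2/3 ]
  [ 0    0  2  -4  |      4 ]
  [ 0  108  2  -2  |     72 ]
R4 := R4 − 108·R2
  [ 1  -9  0   0  |  -19/3 ]
  [ 0   1  0   0  |    2/3 ]
  [ 0   0  2  -4  |      4 ]
  [ 0   0  2  -2  |      0 ]
R3 := 1/2·R3
  [ 1  -9  0   0  |  -19/3 ]
  [ 0   1  0   0  |    2/3 ]
  [ 0   0  1  -2  |      2 ]
  [ 0   0  2  -2  |      0 ]
R4 := R4 − 2·R3
  [ 1  -9  0   0  |  -19/3 ]
  [ 0   1  0   0  |    2/3 ]
  [ 0   0  1  -2  |      2 ]
  [ 0   0  0   2  |     -4 ]
R4 := 1/2·R4
  [ 1  -9  0   0  |  -19/3 ]
  [ 0   1  0   0  |    2/3 ]
  [ 0   0  1  -2  |      2 ]
  [ 0   0  0   1  |     -2 ]
R3 := R3 + 2·R4
  [ 1  -9  0  0  |  -19/3 ]
  [ 0   1  0  0  |    2/3 ]
  [ 0   0  1  0  |     -2 ]
  [ 0   0  0  1  |     -2 ]
R1 := R1 + 9·R2
  [ 1  0  0  0  |  -1/3 ]
  [ 0  1  0  0  |   2/3 ]
  [ 0  0  1  0  |    -2 ]
  [ 0  0  0  1  |    -2 ]
Reading off the last column: p = -1/3, q = 2/3, r = -2, s = -2.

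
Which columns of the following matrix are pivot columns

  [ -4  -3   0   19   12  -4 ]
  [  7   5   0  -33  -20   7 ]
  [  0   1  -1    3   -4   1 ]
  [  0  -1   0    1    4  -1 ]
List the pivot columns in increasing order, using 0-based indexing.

0, 1, 2, 5

Multiply R1 by -1/4.
  [ 1  3/4   0  -19/4   -3   1 ]
  [ 7    5   0    -33  -20   7 ]
  [ 0    1  -1      3   -4   1 ]
  [ 0   -1   0      1    4  -1 ]
Subtract 7 times R1 from R2.
  [ 1   3/4   0  -19/4  -3   1 ]
  [ 0  -1/4   0    1/4   1   0 ]
  [ 0     1  -1      3  -4   1 ]
  [ 0    -1   0      1   4  -1 ]
Multiply R2 by -4.
  [ 1  3/4   0  -19/4  -3   1 ]
  [ 0    1   0     -1  -4   0 ]
  [ 0    1  -1      3  -4   1 ]
  [ 0   -1   0      1   4  -1 ]
Subtract R2 from R3.
  [ 1  3/4   0  -19/4  -3   1 ]
  [ 0    1   0     -1  -4   0 ]
  [ 0    0  -1      4   0   1 ]
  [ 0   -1   0      1   4  -1 ]
Add R2 to R4.
  [ 1  3/4   0  -19/4  -3   1 ]
  [ 0    1   0     -1  -4   0 ]
  [ 0    0  -1      4   0   1 ]
  [ 0    0   0      0   0  -1 ]
Multiply R3 by -1.
  [ 1  3/4  0  -19/4  -3   1 ]
  [ 0    1  0     -1  -4   0 ]
  [ 0    0  1     -4   0  -1 ]
  [ 0    0  0      0   0  -1 ]
Multiply R4 by -1.
  [ 1  3/4  0  -19/4  -3   1 ]
  [ 0    1  0     -1  -4   0 ]
  [ 0    0  1     -4   0  -1 ]
  [ 0    0  0      0   0   1 ]
Add R4 to R3.
  [ 1  3/4  0  -19/4  -3  1 ]
  [ 0    1  0     -1  -4  0 ]
  [ 0    0  1     -4   0  0 ]
  [ 0    0  0      0   0  1 ]
Subtract R4 from R1.
  [ 1  3/4  0  -19/4  -3  0 ]
  [ 0    1  0     -1  -4  0 ]
  [ 0    0  1     -4   0  0 ]
  [ 0    0  0      0   0  1 ]
Subtract 3/4 times R2 from R1.
  [ 1  0  0  -4   0  0 ]
  [ 0  1  0  -1  -4  0 ]
  [ 0  0  1  -4   0  0 ]
  [ 0  0  0   0   0  1 ]
Pivot columns are the columns containing a leading 1.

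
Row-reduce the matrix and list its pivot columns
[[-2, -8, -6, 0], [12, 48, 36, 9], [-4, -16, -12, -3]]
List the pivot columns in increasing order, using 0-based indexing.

0, 3

r1 → -1/2·r1
  [  1    4    3   0 ]
  [ 12   48   36   9 ]
  [ -4  -16  -12  -3 ]
r2 → r2 − 12·r1
  [  1    4    3   0 ]
  [  0    0    0   9 ]
  [ -4  -16  -12  -3 ]
r3 → r3 + 4·r1
  [ 1  4  3   0 ]
  [ 0  0  0   9 ]
  [ 0  0  0  -3 ]
r2 → 1/9·r2
  [ 1  4  3   0 ]
  [ 0  0  0   1 ]
  [ 0  0  0  -3 ]
r3 → r3 + 3·r2
  [ 1  4  3  0 ]
  [ 0  0  0  1 ]
  [ 0  0  0  0 ]
Pivot columns are the columns containing a leading 1.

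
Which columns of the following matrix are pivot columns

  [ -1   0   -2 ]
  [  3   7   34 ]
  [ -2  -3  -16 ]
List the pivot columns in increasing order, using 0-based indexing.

r1 ← -1·r1
  [  1   0    2 ]
  [  3   7   34 ]
  [ -2  -3  -16 ]
r2 ← r2 − 3·r1
  [  1   0    2 ]
  [  0   7   28 ]
  [ -2  -3  -16 ]
r3 ← r3 + 2·r1
  [ 1   0    2 ]
  [ 0   7   28 ]
  [ 0  -3  -12 ]
r2 ← 1/7·r2
  [ 1   0    2 ]
  [ 0   1    4 ]
  [ 0  -3  -12 ]
r3 ← r3 + 3·r2
  [ 1  0  2 ]
  [ 0  1  4 ]
  [ 0  0  0 ]
Pivot columns are the columns containing a leading 1.

0, 1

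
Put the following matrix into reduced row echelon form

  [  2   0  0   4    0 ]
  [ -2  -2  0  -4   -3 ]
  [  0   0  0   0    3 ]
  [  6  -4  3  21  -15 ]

Multiply ρ1 by 1/2.
  [  1   0  0   2    0 ]
  [ -2  -2  0  -4   -3 ]
  [  0   0  0   0    3 ]
  [  6  -4  3  21  -15 ]
Add 2 times ρ1 to ρ2.
  [ 1   0  0   2    0 ]
  [ 0  -2  0   0   -3 ]
  [ 0   0  0   0    3 ]
  [ 6  -4  3  21  -15 ]
Subtract 6 times ρ1 from ρ4.
  [ 1   0  0  2    0 ]
  [ 0  -2  0  0   -3 ]
  [ 0   0  0  0    3 ]
  [ 0  -4  3  9  -15 ]
Multiply ρ2 by -1/2.
  [ 1   0  0  2    0 ]
  [ 0   1  0  0  3/2 ]
  [ 0   0  0  0    3 ]
  [ 0  -4  3  9  -15 ]
Add 4 times ρ2 to ρ4.
  [ 1  0  0  2    0 ]
  [ 0  1  0  0  3/2 ]
  [ 0  0  0  0    3 ]
  [ 0  0  3  9   -9 ]
Swap ρ3 and ρ4.
  [ 1  0  0  2    0 ]
  [ 0  1  0  0  3/2 ]
  [ 0  0  3  9   -9 ]
  [ 0  0  0  0    3 ]
Multiply ρ3 by 1/3.
  [ 1  0  0  2    0 ]
  [ 0  1  0  0  3/2 ]
  [ 0  0  1  3   -3 ]
  [ 0  0  0  0    3 ]
Multiply ρ4 by 1/3.
  [ 1  0  0  2    0 ]
  [ 0  1  0  0  3/2 ]
  [ 0  0  1  3   -3 ]
  [ 0  0  0  0    1 ]
Add 3 times ρ4 to ρ3.
  [ 1  0  0  2    0 ]
  [ 0  1  0  0  3/2 ]
  [ 0  0  1  3    0 ]
  [ 0  0  0  0    1 ]
Subtract 3/2 times ρ4 from ρ2.
  [ 1  0  0  2  0 ]
  [ 0  1  0  0  0 ]
  [ 0  0  1  3  0 ]
  [ 0  0  0  0  1 ]

[[1, 0, 0, 2, 0], [0, 1, 0, 0, 0], [0, 0, 1, 3, 0], [0, 0, 0, 0, 1]]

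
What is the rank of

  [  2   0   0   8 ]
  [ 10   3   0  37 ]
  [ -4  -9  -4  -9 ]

rank = 3

ρ1 -> 1/2·ρ1
  [  1   0   0   4 ]
  [ 10   3   0  37 ]
  [ -4  -9  -4  -9 ]
ρ2 -> ρ2 − 10·ρ1
  [  1   0   0   4 ]
  [  0   3   0  -3 ]
  [ -4  -9  -4  -9 ]
ρ3 -> ρ3 + 4·ρ1
  [ 1   0   0   4 ]
  [ 0   3   0  -3 ]
  [ 0  -9  -4   7 ]
ρ2 -> 1/3·ρ2
  [ 1   0   0   4 ]
  [ 0   1   0  -1 ]
  [ 0  -9  -4   7 ]
ρ3 -> ρ3 + 9·ρ2
  [ 1  0   0   4 ]
  [ 0  1   0  -1 ]
  [ 0  0  -4  -2 ]
ρ3 -> -1/4·ρ3
  [ 1  0  0    4 ]
  [ 0  1  0   -1 ]
  [ 0  0  1  1/2 ]
The reduced form has 3 nonzero rows.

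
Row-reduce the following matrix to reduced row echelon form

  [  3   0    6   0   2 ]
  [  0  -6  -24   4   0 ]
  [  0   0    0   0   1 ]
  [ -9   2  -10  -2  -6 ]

Multiply ρ1 by 1/3.
  [  1   0    2   0  2/3 ]
  [  0  -6  -24   4    0 ]
  [  0   0    0   0    1 ]
  [ -9   2  -10  -2   -6 ]
Add 9 times ρ1 to ρ4.
  [ 1   0    2   0  2/3 ]
  [ 0  -6  -24   4    0 ]
  [ 0   0    0   0    1 ]
  [ 0   2    8  -2    0 ]
Multiply ρ2 by -1/6.
  [ 1  0  2     0  2/3 ]
  [ 0  1  4  -2/3    0 ]
  [ 0  0  0     0    1 ]
  [ 0  2  8    -2    0 ]
Subtract 2 times ρ2 from ρ4.
  [ 1  0  2     0  2/3 ]
  [ 0  1  4  -2/3    0 ]
  [ 0  0  0     0    1 ]
  [ 0  0  0  -2/3    0 ]
Swap ρ3 and ρ4.
  [ 1  0  2     0  2/3 ]
  [ 0  1  4  -2/3    0 ]
  [ 0  0  0  -2/3    0 ]
  [ 0  0  0     0    1 ]
Multiply ρ3 by -3/2.
  [ 1  0  2     0  2/3 ]
  [ 0  1  4  -2/3    0 ]
  [ 0  0  0     1    0 ]
  [ 0  0  0     0    1 ]
Subtract 2/3 times ρ4 from ρ1.
  [ 1  0  2     0  0 ]
  [ 0  1  4  -2/3  0 ]
  [ 0  0  0     1  0 ]
  [ 0  0  0     0  1 ]
Add 2/3 times ρ3 to ρ2.
  [ 1  0  2  0  0 ]
  [ 0  1  4  0  0 ]
  [ 0  0  0  1  0 ]
  [ 0  0  0  0  1 ]

[[1, 0, 2, 0, 0], [0, 1, 4, 0, 0], [0, 0, 0, 1, 0], [0, 0, 0, 0, 1]]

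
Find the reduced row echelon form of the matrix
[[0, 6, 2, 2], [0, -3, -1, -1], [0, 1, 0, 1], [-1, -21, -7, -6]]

[[1, 0, 0, -1], [0, 1, 0, 1], [0, 0, 1, -2], [0, 0, 0, 0]]

ρ1 <=> ρ4
  [ -1  -21  -7  -6 ]
  [  0   -3  -1  -1 ]
  [  0    1   0   1 ]
  [  0    6   2   2 ]
ρ1 -> -1·ρ1
  [ 1  21   7   6 ]
  [ 0  -3  -1  -1 ]
  [ 0   1   0   1 ]
  [ 0   6   2   2 ]
ρ2 -> -1/3·ρ2
  [ 1  21    7    6 ]
  [ 0   1  1/3  1/3 ]
  [ 0   1    0    1 ]
  [ 0   6    2    2 ]
ρ3 -> ρ3 − ρ2
  [ 1  21     7    6 ]
  [ 0   1   1/3  1/3 ]
  [ 0   0  -1/3  2/3 ]
  [ 0   6     2    2 ]
ρ4 -> ρ4 − 6·ρ2
  [ 1  21     7    6 ]
  [ 0   1   1/3  1/3 ]
  [ 0   0  -1/3  2/3 ]
  [ 0   0     0    0 ]
ρ3 -> -3·ρ3
  [ 1  21    7    6 ]
  [ 0   1  1/3  1/3 ]
  [ 0   0    1   -2 ]
  [ 0   0    0    0 ]
ρ2 -> ρ2 − 1/3·ρ3
  [ 1  21  7   6 ]
  [ 0   1  0   1 ]
  [ 0   0  1  -2 ]
  [ 0   0  0   0 ]
ρ1 -> ρ1 − 7·ρ3
  [ 1  21  0  20 ]
  [ 0   1  0   1 ]
  [ 0   0  1  -2 ]
  [ 0   0  0   0 ]
ρ1 -> ρ1 − 21·ρ2
  [ 1  0  0  -1 ]
  [ 0  1  0   1 ]
  [ 0  0  1  -2 ]
  [ 0  0  0   0 ]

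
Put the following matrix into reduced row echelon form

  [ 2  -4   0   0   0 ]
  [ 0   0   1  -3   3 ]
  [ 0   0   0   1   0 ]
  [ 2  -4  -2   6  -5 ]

Multiply R1 by 1/2.
  [ 1  -2   0   0   0 ]
  [ 0   0   1  -3   3 ]
  [ 0   0   0   1   0 ]
  [ 2  -4  -2   6  -5 ]
Subtract 2 times R1 from R4.
  [ 1  -2   0   0   0 ]
  [ 0   0   1  -3   3 ]
  [ 0   0   0   1   0 ]
  [ 0   0  -2   6  -5 ]
Add 2 times R2 to R4.
  [ 1  -2  0   0  0 ]
  [ 0   0  1  -3  3 ]
  [ 0   0  0   1  0 ]
  [ 0   0  0   0  1 ]
Subtract 3 times R4 from R2.
  [ 1  -2  0   0  0 ]
  [ 0   0  1  -3  0 ]
  [ 0   0  0   1  0 ]
  [ 0   0  0   0  1 ]
Add 3 times R3 to R2.
  [ 1  -2  0  0  0 ]
  [ 0   0  1  0  0 ]
  [ 0   0  0  1  0 ]
  [ 0   0  0  0  1 ]

[[1, -2, 0, 0, 0], [0, 0, 1, 0, 0], [0, 0, 0, 1, 0], [0, 0, 0, 0, 1]]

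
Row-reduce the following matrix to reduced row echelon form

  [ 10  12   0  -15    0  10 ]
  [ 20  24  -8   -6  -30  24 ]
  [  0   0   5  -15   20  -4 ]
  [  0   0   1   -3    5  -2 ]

r1 := 1/10·r1
  [  1  6/5   0  -3/2    0   1 ]
  [ 20   24  -8    -6  -30  24 ]
  [  0    0   5   -15   20  -4 ]
  [  0    0   1    -3    5  -2 ]
r2 := r2 − 20·r1
  [ 1  6/5   0  -3/2    0   1 ]
  [ 0    0  -8    24  -30   4 ]
  [ 0    0   5   -15   20  -4 ]
  [ 0    0   1    -3    5  -2 ]
r2 := -1/8·r2
  [ 1  6/5  0  -3/2     0     1 ]
  [ 0    0  1    -3  15/4  -1/2 ]
  [ 0    0  5   -15    20    -4 ]
  [ 0    0  1    -3     5    -2 ]
r3 := r3 − 5·r2
  [ 1  6/5  0  -3/2     0     1 ]
  [ 0    0  1    -3  15/4  -1/2 ]
  [ 0    0  0     0   5/4  -3/2 ]
  [ 0    0  1    -3     5    -2 ]
r4 := r4 − r2
  [ 1  6/5  0  -3/2     0     1 ]
  [ 0    0  1    -3  15/4  -1/2 ]
  [ 0    0  0     0   5/4  -3/2 ]
  [ 0    0  0     0   5/4  -3/2 ]
r3 := 4/5·r3
  [ 1  6/5  0  -3/2     0     1 ]
  [ 0    0  1    -3  15/4  -1/2 ]
  [ 0    0  0     0     1  -6/5 ]
  [ 0    0  0     0   5/4  -3/2 ]
r4 := r4 − 5/4·r3
  [ 1  6/5  0  -3/2     0     1 ]
  [ 0    0  1    -3  15/4  -1/2 ]
  [ 0    0  0     0     1  -6/5 ]
  [ 0    0  0     0     0     0 ]
r2 := r2 − 15/4·r3
  [ 1  6/5  0  -3/2  0     1 ]
  [ 0    0  1    -3  0     4 ]
  [ 0    0  0     0  1  -6/5 ]
  [ 0    0  0     0  0     0 ]

[[1, 6/5, 0, -3/2, 0, 1], [0, 0, 1, -3, 0, 4], [0, 0, 0, 0, 1, -6/5], [0, 0, 0, 0, 0, 0]]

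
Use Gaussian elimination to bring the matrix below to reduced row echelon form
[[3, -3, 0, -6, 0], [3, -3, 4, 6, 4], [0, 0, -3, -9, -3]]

[[1, -1, 0, -2, 0], [0, 0, 1, 3, 1], [0, 0, 0, 0, 0]]

R1 ← 1/3·R1
  [ 1  -1   0  -2   0 ]
  [ 3  -3   4   6   4 ]
  [ 0   0  -3  -9  -3 ]
R2 ← R2 − 3·R1
  [ 1  -1   0  -2   0 ]
  [ 0   0   4  12   4 ]
  [ 0   0  -3  -9  -3 ]
R2 ← 1/4·R2
  [ 1  -1   0  -2   0 ]
  [ 0   0   1   3   1 ]
  [ 0   0  -3  -9  -3 ]
R3 ← R3 + 3·R2
  [ 1  -1  0  -2  0 ]
  [ 0   0  1   3  1 ]
  [ 0   0  0   0  0 ]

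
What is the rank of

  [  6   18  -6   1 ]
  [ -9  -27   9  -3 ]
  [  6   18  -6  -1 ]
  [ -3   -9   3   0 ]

ρ1 := 1/6·ρ1
  [  1    3  -1  1/6 ]
  [ -9  -27   9   -3 ]
  [  6   18  -6   -1 ]
  [ -3   -9   3    0 ]
ρ2 := ρ2 + 9·ρ1
  [  1   3  -1   1/6 ]
  [  0   0   0  -3/2 ]
  [  6  18  -6    -1 ]
  [ -3  -9   3     0 ]
ρ3 := ρ3 − 6·ρ1
  [  1   3  -1   1/6 ]
  [  0   0   0  -3/2 ]
  [  0   0   0    -2 ]
  [ -3  -9   3     0 ]
ρ4 := ρ4 + 3·ρ1
  [ 1  3  -1   1/6 ]
  [ 0  0   0  -3/2 ]
  [ 0  0   0    -2 ]
  [ 0  0   0   1/2 ]
ρ2 := -2/3·ρ2
  [ 1  3  -1  1/6 ]
  [ 0  0   0    1 ]
  [ 0  0   0   -2 ]
  [ 0  0   0  1/2 ]
ρ3 := ρ3 + 2·ρ2
  [ 1  3  -1  1/6 ]
  [ 0  0   0    1 ]
  [ 0  0   0    0 ]
  [ 0  0   0  1/2 ]
ρ4 := ρ4 − 1/2·ρ2
  [ 1  3  -1  1/6 ]
  [ 0  0   0    1 ]
  [ 0  0   0    0 ]
  [ 0  0   0    0 ]
ρ1 := ρ1 − 1/6·ρ2
  [ 1  3  -1  0 ]
  [ 0  0   0  1 ]
  [ 0  0   0  0 ]
  [ 0  0   0  0 ]
The reduced form has 2 nonzero rows.

rank = 2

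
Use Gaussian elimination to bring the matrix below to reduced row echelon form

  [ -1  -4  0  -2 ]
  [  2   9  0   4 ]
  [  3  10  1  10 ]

R1 -> -1·R1
R2 -> R2 − 2·R1
R3 -> R3 − 3·R1
R3 -> R3 + 2·R2
R1 -> R1 − 4·R2

[[1, 0, 0, 2], [0, 1, 0, 0], [0, 0, 1, 4]]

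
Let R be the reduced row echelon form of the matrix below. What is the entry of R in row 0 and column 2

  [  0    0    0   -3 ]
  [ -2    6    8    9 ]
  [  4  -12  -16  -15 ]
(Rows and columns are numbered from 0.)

ρ1 <-> ρ2
  [ -2    6    8    9 ]
  [  0    0    0   -3 ]
  [  4  -12  -16  -15 ]
ρ1 → -1/2·ρ1
  [ 1   -3   -4  -9/2 ]
  [ 0    0    0    -3 ]
  [ 4  -12  -16   -15 ]
ρ3 → ρ3 − 4·ρ1
  [ 1  -3  -4  -9/2 ]
  [ 0   0   0    -3 ]
  [ 0   0   0     3 ]
ρ2 → -1/3·ρ2
  [ 1  -3  -4  -9/2 ]
  [ 0   0   0     1 ]
  [ 0   0   0     3 ]
ρ3 → ρ3 − 3·ρ2
  [ 1  -3  -4  -9/2 ]
  [ 0   0   0     1 ]
  [ 0   0   0     0 ]
ρ1 → ρ1 + 9/2·ρ2
  [ 1  -3  -4  0 ]
  [ 0   0   0  1 ]
  [ 0   0   0  0 ]

-4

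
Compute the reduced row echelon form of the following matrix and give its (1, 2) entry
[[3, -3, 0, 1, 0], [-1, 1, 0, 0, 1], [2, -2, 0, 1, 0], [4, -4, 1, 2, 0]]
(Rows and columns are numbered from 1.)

-1

R1 -> 1/3·R1
  [  1  -1  0  1/3  0 ]
  [ -1   1  0    0  1 ]
  [  2  -2  0    1  0 ]
  [  4  -4  1    2  0 ]
R2 -> R2 + R1
  [ 1  -1  0  1/3  0 ]
  [ 0   0  0  1/3  1 ]
  [ 2  -2  0    1  0 ]
  [ 4  -4  1    2  0 ]
R3 -> R3 − 2·R1
  [ 1  -1  0  1/3  0 ]
  [ 0   0  0  1/3  1 ]
  [ 0   0  0  1/3  0 ]
  [ 4  -4  1    2  0 ]
R4 -> R4 − 4·R1
  [ 1  -1  0  1/3  0 ]
  [ 0   0  0  1/3  1 ]
  [ 0   0  0  1/3  0 ]
  [ 0   0  1  2/3  0 ]
R2 ↔ R4
  [ 1  -1  0  1/3  0 ]
  [ 0   0  1  2/3  0 ]
  [ 0   0  0  1/3  0 ]
  [ 0   0  0  1/3  1 ]
R3 -> 3·R3
  [ 1  -1  0  1/3  0 ]
  [ 0   0  1  2/3  0 ]
  [ 0   0  0    1  0 ]
  [ 0   0  0  1/3  1 ]
R4 -> R4 − 1/3·R3
  [ 1  -1  0  1/3  0 ]
  [ 0   0  1  2/3  0 ]
  [ 0   0  0    1  0 ]
  [ 0   0  0    0  1 ]
R2 -> R2 − 2/3·R3
  [ 1  -1  0  1/3  0 ]
  [ 0   0  1    0  0 ]
  [ 0   0  0    1  0 ]
  [ 0   0  0    0  1 ]
R1 -> R1 − 1/3·R3
  [ 1  -1  0  0  0 ]
  [ 0   0  1  0  0 ]
  [ 0   0  0  1  0 ]
  [ 0   0  0  0  1 ]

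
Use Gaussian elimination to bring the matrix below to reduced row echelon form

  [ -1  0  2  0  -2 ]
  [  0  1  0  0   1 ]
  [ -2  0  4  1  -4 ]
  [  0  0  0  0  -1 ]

[[1, 0, -2, 0, 0], [0, 1, 0, 0, 0], [0, 0, 0, 1, 0], [0, 0, 0, 0, 1]]

ρ1 ← -1·ρ1
  [  1  0  -2  0   2 ]
  [  0  1   0  0   1 ]
  [ -2  0   4  1  -4 ]
  [  0  0   0  0  -1 ]
ρ3 ← ρ3 + 2·ρ1
  [ 1  0  -2  0   2 ]
  [ 0  1   0  0   1 ]
  [ 0  0   0  1   0 ]
  [ 0  0   0  0  -1 ]
ρ4 ← -1·ρ4
  [ 1  0  -2  0  2 ]
  [ 0  1   0  0  1 ]
  [ 0  0   0  1  0 ]
  [ 0  0   0  0  1 ]
ρ2 ← ρ2 − ρ4
  [ 1  0  -2  0  2 ]
  [ 0  1   0  0  0 ]
  [ 0  0   0  1  0 ]
  [ 0  0   0  0  1 ]
ρ1 ← ρ1 − 2·ρ4
  [ 1  0  -2  0  0 ]
  [ 0  1   0  0  0 ]
  [ 0  0   0  1  0 ]
  [ 0  0   0  0  1 ]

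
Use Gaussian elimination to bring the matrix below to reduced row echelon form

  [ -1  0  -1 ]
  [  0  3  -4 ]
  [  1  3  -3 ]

R1 := -1·R1
R3 := R3 − R1
R2 := 1/3·R2
R3 := R3 − 3·R2

[[1, 0, 1], [0, 1, -4/3], [0, 0, 0]]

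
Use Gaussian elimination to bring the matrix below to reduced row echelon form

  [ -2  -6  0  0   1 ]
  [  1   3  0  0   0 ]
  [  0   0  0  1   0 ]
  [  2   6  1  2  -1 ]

r1 -> -1/2·r1
  [ 1  3  0  0  -1/2 ]
  [ 1  3  0  0     0 ]
  [ 0  0  0  1     0 ]
  [ 2  6  1  2    -1 ]
r2 -> r2 − r1
  [ 1  3  0  0  -1/2 ]
  [ 0  0  0  0   1/2 ]
  [ 0  0  0  1     0 ]
  [ 2  6  1  2    -1 ]
r4 -> r4 − 2·r1
  [ 1  3  0  0  -1/2 ]
  [ 0  0  0  0   1/2 ]
  [ 0  0  0  1     0 ]
  [ 0  0  1  2     0 ]
r2 <=> r4
  [ 1  3  0  0  -1/2 ]
  [ 0  0  1  2     0 ]
  [ 0  0  0  1     0 ]
  [ 0  0  0  0   1/2 ]
r4 -> 2·r4
  [ 1  3  0  0  -1/2 ]
  [ 0  0  1  2     0 ]
  [ 0  0  0  1     0 ]
  [ 0  0  0  0     1 ]
r1 -> r1 + 1/2·r4
  [ 1  3  0  0  0 ]
  [ 0  0  1  2  0 ]
  [ 0  0  0  1  0 ]
  [ 0  0  0  0  1 ]
r2 -> r2 − 2·r3
  [ 1  3  0  0  0 ]
  [ 0  0  1  0  0 ]
  [ 0  0  0  1  0 ]
  [ 0  0  0  0  1 ]

[[1, 3, 0, 0, 0], [0, 0, 1, 0, 0], [0, 0, 0, 1, 0], [0, 0, 0, 0, 1]]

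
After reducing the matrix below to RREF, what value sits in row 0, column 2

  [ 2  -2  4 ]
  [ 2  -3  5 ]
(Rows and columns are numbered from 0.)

1

Multiply r1 by 1/2.
  [ 1  -1  2 ]
  [ 2  -3  5 ]
Subtract 2 times r1 from r2.
  [ 1  -1  2 ]
  [ 0  -1  1 ]
Multiply r2 by -1.
  [ 1  -1   2 ]
  [ 0   1  -1 ]
Add r2 to r1.
  [ 1  0   1 ]
  [ 0  1  -1 ]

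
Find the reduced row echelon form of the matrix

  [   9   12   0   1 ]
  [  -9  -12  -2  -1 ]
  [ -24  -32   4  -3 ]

R1 ← 1/9·R1
  [   1  4/3   0  1/9 ]
  [  -9  -12  -2   -1 ]
  [ -24  -32   4   -3 ]
R2 ← R2 + 9·R1
  [   1  4/3   0  1/9 ]
  [   0    0  -2    0 ]
  [ -24  -32   4   -3 ]
R3 ← R3 + 24·R1
  [ 1  4/3   0   1/9 ]
  [ 0    0  -2     0 ]
  [ 0    0   4  -1/3 ]
R2 ← -1/2·R2
  [ 1  4/3  0   1/9 ]
  [ 0    0  1     0 ]
  [ 0    0  4  -1/3 ]
R3 ← R3 − 4·R2
  [ 1  4/3  0   1/9 ]
  [ 0    0  1     0 ]
  [ 0    0  0  -1/3 ]
R3 ← -3·R3
  [ 1  4/3  0  1/9 ]
  [ 0    0  1    0 ]
  [ 0    0  0    1 ]
R1 ← R1 − 1/9·R3
  [ 1  4/3  0  0 ]
  [ 0    0  1  0 ]
  [ 0    0  0  1 ]

[[1, 4/3, 0, 0], [0, 0, 1, 0], [0, 0, 0, 1]]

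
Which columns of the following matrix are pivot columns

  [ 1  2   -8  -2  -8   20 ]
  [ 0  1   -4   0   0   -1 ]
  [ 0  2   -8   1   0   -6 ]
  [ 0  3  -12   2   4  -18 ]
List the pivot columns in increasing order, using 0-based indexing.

Subtract 2 times ρ2 from ρ3.
  [ 1  2   -8  -2  -8   20 ]
  [ 0  1   -4   0   0   -1 ]
  [ 0  0    0   1   0   -4 ]
  [ 0  3  -12   2   4  -18 ]
Subtract 3 times ρ2 from ρ4.
  [ 1  2  -8  -2  -8   20 ]
  [ 0  1  -4   0   0   -1 ]
  [ 0  0   0   1   0   -4 ]
  [ 0  0   0   2   4  -15 ]
Subtract 2 times ρ3 from ρ4.
  [ 1  2  -8  -2  -8  20 ]
  [ 0  1  -4   0   0  -1 ]
  [ 0  0   0   1   0  -4 ]
  [ 0  0   0   0   4  -7 ]
Multiply ρ4 by 1/4.
  [ 1  2  -8  -2  -8    20 ]
  [ 0  1  -4   0   0    -1 ]
  [ 0  0   0   1   0    -4 ]
  [ 0  0   0   0   1  -7/4 ]
Add 8 times ρ4 to ρ1.
  [ 1  2  -8  -2  0     6 ]
  [ 0  1  -4   0  0    -1 ]
  [ 0  0   0   1  0    -4 ]
  [ 0  0   0   0  1  -7/4 ]
Add 2 times ρ3 to ρ1.
  [ 1  2  -8  0  0    -2 ]
  [ 0  1  -4  0  0    -1 ]
  [ 0  0   0  1  0    -4 ]
  [ 0  0   0  0  1  -7/4 ]
Subtract 2 times ρ2 from ρ1.
  [ 1  0   0  0  0     0 ]
  [ 0  1  -4  0  0    -1 ]
  [ 0  0   0  1  0    -4 ]
  [ 0  0   0  0  1  -7/4 ]
Pivot columns are the columns containing a leading 1.

0, 1, 3, 4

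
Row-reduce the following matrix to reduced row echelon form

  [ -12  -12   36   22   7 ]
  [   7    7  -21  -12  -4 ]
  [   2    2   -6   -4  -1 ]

Multiply R1 by -1/12.
  [ 1  1   -3  -11/6  -7/12 ]
  [ 7  7  -21    -12     -4 ]
  [ 2  2   -6     -4     -1 ]
Subtract 7 times R1 from R2.
  [ 1  1  -3  -11/6  -7/12 ]
  [ 0  0   0    5/6   1/12 ]
  [ 2  2  -6     -4     -1 ]
Subtract 2 times R1 from R3.
  [ 1  1  -3  -11/6  -7/12 ]
  [ 0  0   0    5/6   1/12 ]
  [ 0  0   0   -1/3    1/6 ]
Multiply R2 by 6/5.
  [ 1  1  -3  -11/6  -7/12 ]
  [ 0  0   0      1   1/10 ]
  [ 0  0   0   -1/3    1/6 ]
Add 1/3 times R2 to R3.
  [ 1  1  -3  -11/6  -7/12 ]
  [ 0  0   0      1   1/10 ]
  [ 0  0   0      0    1/5 ]
Multiply R3 by 5.
  [ 1  1  -3  -11/6  -7/12 ]
  [ 0  0   0      1   1/10 ]
  [ 0  0   0      0      1 ]
Subtract 1/10 times R3 from R2.
  [ 1  1  -3  -11/6  -7/12 ]
  [ 0  0   0      1      0 ]
  [ 0  0   0      0      1 ]
Add 7/12 times R3 to R1.
  [ 1  1  -3  -11/6  0 ]
  [ 0  0   0      1  0 ]
  [ 0  0   0      0  1 ]
Add 11/6 times R2 to R1.
  [ 1  1  -3  0  0 ]
  [ 0  0   0  1  0 ]
  [ 0  0   0  0  1 ]

[[1, 1, -3, 0, 0], [0, 0, 0, 1, 0], [0, 0, 0, 0, 1]]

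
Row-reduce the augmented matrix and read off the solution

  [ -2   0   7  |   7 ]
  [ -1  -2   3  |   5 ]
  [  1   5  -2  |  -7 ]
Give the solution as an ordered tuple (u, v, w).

(0, -1, 1)

R1 ← -1/2·R1
  [  1   0  -7/2  |  -7/2 ]
  [ -1  -2     3  |     5 ]
  [  1   5    -2  |    -7 ]
R2 ← R2 + R1
  [ 1   0  -7/2  |  -7/2 ]
  [ 0  -2  -1/2  |   3/2 ]
  [ 1   5    -2  |    -7 ]
R3 ← R3 − R1
  [ 1   0  -7/2  |  -7/2 ]
  [ 0  -2  -1/2  |   3/2 ]
  [ 0   5   3/2  |  -7/2 ]
R2 ← -1/2·R2
  [ 1  0  -7/2  |  -7/2 ]
  [ 0  1   1/4  |  -3/4 ]
  [ 0  5   3/2  |  -7/2 ]
R3 ← R3 − 5·R2
  [ 1  0  -7/2  |  -7/2 ]
  [ 0  1   1/4  |  -3/4 ]
  [ 0  0   1/4  |   1/4 ]
R3 ← 4·R3
  [ 1  0  -7/2  |  -7/2 ]
  [ 0  1   1/4  |  -3/4 ]
  [ 0  0     1  |     1 ]
R2 ← R2 − 1/4·R3
  [ 1  0  -7/2  |  -7/2 ]
  [ 0  1     0  |    -1 ]
  [ 0  0     1  |     1 ]
R1 ← R1 + 7/2·R3
  [ 1  0  0  |   0 ]
  [ 0  1  0  |  -1 ]
  [ 0  0  1  |   1 ]
Reading off the last column: u = 0, v = -1, w = 1.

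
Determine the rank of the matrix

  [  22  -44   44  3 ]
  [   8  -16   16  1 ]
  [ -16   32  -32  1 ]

rank = 2

Multiply R1 by 1/22.
Subtract 8 times R1 from R2.
Add 16 times R1 to R3.
Multiply R2 by -11.
Subtract 35/11 times R2 from R3.
Subtract 3/22 times R2 from R1.
The reduced form has 2 nonzero rows.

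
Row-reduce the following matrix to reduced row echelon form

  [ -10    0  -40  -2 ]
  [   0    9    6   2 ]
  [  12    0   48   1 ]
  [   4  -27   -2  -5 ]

[[1, 0, 4, 0], [0, 1, 2/3, 0], [0, 0, 0, 1], [0, 0, 0, 0]]

r1 → -1/10·r1
  [  1    0   4  1/5 ]
  [  0    9   6    2 ]
  [ 12    0  48    1 ]
  [  4  -27  -2   -5 ]
r3 → r3 − 12·r1
  [ 1    0   4   1/5 ]
  [ 0    9   6     2 ]
  [ 0    0   0  -7/5 ]
  [ 4  -27  -2    -5 ]
r4 → r4 − 4·r1
  [ 1    0    4    1/5 ]
  [ 0    9    6      2 ]
  [ 0    0    0   -7/5 ]
  [ 0  -27  -18  -29/5 ]
r2 → 1/9·r2
  [ 1    0    4    1/5 ]
  [ 0    1  2/3    2/9 ]
  [ 0    0    0   -7/5 ]
  [ 0  -27  -18  -29/5 ]
r4 → r4 + 27·r2
  [ 1  0    4   1/5 ]
  [ 0  1  2/3   2/9 ]
  [ 0  0    0  -7/5 ]
  [ 0  0    0   1/5 ]
r3 → -5/7·r3
  [ 1  0    4  1/5 ]
  [ 0  1  2/3  2/9 ]
  [ 0  0    0    1 ]
  [ 0  0    0  1/5 ]
r4 → r4 − 1/5·r3
  [ 1  0    4  1/5 ]
  [ 0  1  2/3  2/9 ]
  [ 0  0    0    1 ]
  [ 0  0    0    0 ]
r2 → r2 − 2/9·r3
  [ 1  0    4  1/5 ]
  [ 0  1  2/3    0 ]
  [ 0  0    0    1 ]
  [ 0  0    0    0 ]
r1 → r1 − 1/5·r3
  [ 1  0    4  0 ]
  [ 0  1  2/3  0 ]
  [ 0  0    0  1 ]
  [ 0  0    0  0 ]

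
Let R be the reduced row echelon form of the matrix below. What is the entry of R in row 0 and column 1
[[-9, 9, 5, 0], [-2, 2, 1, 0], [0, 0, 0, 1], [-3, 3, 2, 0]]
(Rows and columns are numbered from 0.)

Multiply r1 by -1/9.
Add 2 times r1 to r2.
Add 3 times r1 to r4.
Multiply r2 by -9.
Subtract 1/3 times r2 from r4.
Add 5/9 times r2 to r1.

-1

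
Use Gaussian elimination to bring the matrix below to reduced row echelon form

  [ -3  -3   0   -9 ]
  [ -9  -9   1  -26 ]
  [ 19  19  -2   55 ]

[[1, 1, 0, 3], [0, 0, 1, 1], [0, 0, 0, 0]]

Multiply ρ1 by -1/3.
  [  1   1   0    3 ]
  [ -9  -9   1  -26 ]
  [ 19  19  -2   55 ]
Add 9 times ρ1 to ρ2.
  [  1   1   0   3 ]
  [  0   0   1   1 ]
  [ 19  19  -2  55 ]
Subtract 19 times ρ1 from ρ3.
  [ 1  1   0   3 ]
  [ 0  0   1   1 ]
  [ 0  0  -2  -2 ]
Add 2 times ρ2 to ρ3.
  [ 1  1  0  3 ]
  [ 0  0  1  1 ]
  [ 0  0  0  0 ]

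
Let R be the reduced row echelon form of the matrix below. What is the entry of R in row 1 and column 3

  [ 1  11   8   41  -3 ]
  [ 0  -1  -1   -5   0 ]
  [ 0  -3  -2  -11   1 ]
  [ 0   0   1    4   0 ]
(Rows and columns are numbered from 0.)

R2 -> -1·R2
  [ 1  11   8   41  -3 ]
  [ 0   1   1    5   0 ]
  [ 0  -3  -2  -11   1 ]
  [ 0   0   1    4   0 ]
R3 -> R3 + 3·R2
  [ 1  11  8  41  -3 ]
  [ 0   1  1   5   0 ]
  [ 0   0  1   4   1 ]
  [ 0   0  1   4   0 ]
R4 -> R4 − R3
  [ 1  11  8  41  -3 ]
  [ 0   1  1   5   0 ]
  [ 0   0  1   4   1 ]
  [ 0   0  0   0  -1 ]
R4 -> -1·R4
  [ 1  11  8  41  -3 ]
  [ 0   1  1   5   0 ]
  [ 0   0  1   4   1 ]
  [ 0   0  0   0   1 ]
R3 -> R3 − R4
  [ 1  11  8  41  -3 ]
  [ 0   1  1   5   0 ]
  [ 0   0  1   4   0 ]
  [ 0   0  0   0   1 ]
R1 -> R1 + 3·R4
  [ 1  11  8  41  0 ]
  [ 0   1  1   5  0 ]
  [ 0   0  1   4  0 ]
  [ 0   0  0   0  1 ]
R2 -> R2 − R3
  [ 1  11  8  41  0 ]
  [ 0   1  0   1  0 ]
  [ 0   0  1   4  0 ]
  [ 0   0  0   0  1 ]
R1 -> R1 − 8·R3
  [ 1  11  0  9  0 ]
  [ 0   1  0  1  0 ]
  [ 0   0  1  4  0 ]
  [ 0   0  0  0  1 ]
R1 -> R1 − 11·R2
  [ 1  0  0  -2  0 ]
  [ 0  1  0   1  0 ]
  [ 0  0  1   4  0 ]
  [ 0  0  0   0  1 ]

1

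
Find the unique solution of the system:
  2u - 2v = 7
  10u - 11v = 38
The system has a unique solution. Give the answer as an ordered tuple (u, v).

Form the augmented matrix and row-reduce:
  [  2   -2  |   7 ]
  [ 10  -11  |  38 ]
R1 → 1/2·R1
R2 → R2 − 10·R1
R2 → -1·R2
R1 → R1 + R2
Reading off the last column: u = 1/2, v = -3.

(1/2, -3)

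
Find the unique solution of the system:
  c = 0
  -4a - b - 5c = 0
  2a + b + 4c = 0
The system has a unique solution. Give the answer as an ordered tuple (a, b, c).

Form the augmented matrix and row-reduce:
  [  0   0   1  |  0 ]
  [ -4  -1  -5  |  0 ]
  [  2   1   4  |  0 ]
r1 ↔ r2
  [ -4  -1  -5  |  0 ]
  [  0   0   1  |  0 ]
  [  2   1   4  |  0 ]
r1 -> -1/4·r1
  [ 1  1/4  5/4  |  0 ]
  [ 0    0    1  |  0 ]
  [ 2    1    4  |  0 ]
r3 -> r3 − 2·r1
  [ 1  1/4  5/4  |  0 ]
  [ 0    0    1  |  0 ]
  [ 0  1/2  3/2  |  0 ]
r2 ↔ r3
  [ 1  1/4  5/4  |  0 ]
  [ 0  1/2  3/2  |  0 ]
  [ 0    0    1  |  0 ]
r2 -> 2·r2
  [ 1  1/4  5/4  |  0 ]
  [ 0    1    3  |  0 ]
  [ 0    0    1  |  0 ]
r2 -> r2 − 3·r3
  [ 1  1/4  5/4  |  0 ]
  [ 0    1    0  |  0 ]
  [ 0    0    1  |  0 ]
r1 -> r1 − 5/4·r3
  [ 1  1/4  0  |  0 ]
  [ 0    1  0  |  0 ]
  [ 0    0  1  |  0 ]
r1 -> r1 − 1/4·r2
  [ 1  0  0  |  0 ]
  [ 0  1  0  |  0 ]
  [ 0  0  1  |  0 ]
Reading off the last column: a = 0, b = 0, c = 0.

(0, 0, 0)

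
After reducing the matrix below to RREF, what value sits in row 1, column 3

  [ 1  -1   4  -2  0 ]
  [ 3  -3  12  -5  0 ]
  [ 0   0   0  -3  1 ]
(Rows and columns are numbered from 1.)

R2 ← R2 − 3·R1
  [ 1  -1  4  -2  0 ]
  [ 0   0  0   1  0 ]
  [ 0   0  0  -3  1 ]
R3 ← R3 + 3·R2
  [ 1  -1  4  -2  0 ]
  [ 0   0  0   1  0 ]
  [ 0   0  0   0  1 ]
R1 ← R1 + 2·R2
  [ 1  -1  4  0  0 ]
  [ 0   0  0  1  0 ]
  [ 0   0  0  0  1 ]

4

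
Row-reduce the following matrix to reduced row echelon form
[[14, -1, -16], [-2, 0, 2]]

r1 ← 1/14·r1
  [  1  -1/14  -8/7 ]
  [ -2      0     2 ]
r2 ← r2 + 2·r1
  [ 1  -1/14  -8/7 ]
  [ 0   -1/7  -2/7 ]
r2 ← -7·r2
  [ 1  -1/14  -8/7 ]
  [ 0      1     2 ]
r1 ← r1 + 1/14·r2
  [ 1  0  -1 ]
  [ 0  1   2 ]

[[1, 0, -1], [0, 1, 2]]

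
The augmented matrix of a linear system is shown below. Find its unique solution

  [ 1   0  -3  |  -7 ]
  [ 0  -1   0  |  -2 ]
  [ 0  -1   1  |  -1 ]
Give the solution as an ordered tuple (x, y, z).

(-4, 2, 1)

R2 → -1·R2
R3 → R3 + R2
R1 → R1 + 3·R3
Reading off the last column: x = -4, y = 2, z = 1.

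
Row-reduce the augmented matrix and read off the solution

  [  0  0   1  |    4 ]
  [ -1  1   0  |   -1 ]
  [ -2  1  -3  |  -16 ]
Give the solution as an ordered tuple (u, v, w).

Swap R1 and R2.
  [ -1  1   0  |   -1 ]
  [  0  0   1  |    4 ]
  [ -2  1  -3  |  -16 ]
Multiply R1 by -1.
  [  1  -1   0  |    1 ]
  [  0   0   1  |    4 ]
  [ -2   1  -3  |  -16 ]
Add 2 times R1 to R3.
  [ 1  -1   0  |    1 ]
  [ 0   0   1  |    4 ]
  [ 0  -1  -3  |  -14 ]
Swap R2 and R3.
  [ 1  -1   0  |    1 ]
  [ 0  -1  -3  |  -14 ]
  [ 0   0   1  |    4 ]
Multiply R2 by -1.
  [ 1  -1  0  |   1 ]
  [ 0   1  3  |  14 ]
  [ 0   0  1  |   4 ]
Subtract 3 times R3 from R2.
  [ 1  -1  0  |  1 ]
  [ 0   1  0  |  2 ]
  [ 0   0  1  |  4 ]
Add R2 to R1.
  [ 1  0  0  |  3 ]
  [ 0  1  0  |  2 ]
  [ 0  0  1  |  4 ]
Reading off the last column: u = 3, v = 2, w = 4.

(3, 2, 4)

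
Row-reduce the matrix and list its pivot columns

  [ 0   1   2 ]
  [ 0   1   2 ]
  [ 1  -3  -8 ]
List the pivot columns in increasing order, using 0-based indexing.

r1 <=> r3
  [ 1  -3  -8 ]
  [ 0   1   2 ]
  [ 0   1   2 ]
r3 → r3 − r2
  [ 1  -3  -8 ]
  [ 0   1   2 ]
  [ 0   0   0 ]
r1 → r1 + 3·r2
  [ 1  0  -2 ]
  [ 0  1   2 ]
  [ 0  0   0 ]
Pivot columns are the columns containing a leading 1.

0, 1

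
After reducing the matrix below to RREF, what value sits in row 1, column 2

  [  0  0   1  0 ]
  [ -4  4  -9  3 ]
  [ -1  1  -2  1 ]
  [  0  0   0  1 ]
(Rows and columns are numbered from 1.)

-1

Swap R1 and R2.
  [ -4  4  -9  3 ]
  [  0  0   1  0 ]
  [ -1  1  -2  1 ]
  [  0  0   0  1 ]
Multiply R1 by -1/4.
  [  1  -1  9/4  -3/4 ]
  [  0   0    1     0 ]
  [ -1   1   -2     1 ]
  [  0   0    0     1 ]
Add R1 to R3.
  [ 1  -1  9/4  -3/4 ]
  [ 0   0    1     0 ]
  [ 0   0  1/4   1/4 ]
  [ 0   0    0     1 ]
Subtract 1/4 times R2 from R3.
  [ 1  -1  9/4  -3/4 ]
  [ 0   0    1     0 ]
  [ 0   0    0   1/4 ]
  [ 0   0    0     1 ]
Multiply R3 by 4.
  [ 1  -1  9/4  -3/4 ]
  [ 0   0    1     0 ]
  [ 0   0    0     1 ]
  [ 0   0    0     1 ]
Subtract R3 from R4.
  [ 1  -1  9/4  -3/4 ]
  [ 0   0    1     0 ]
  [ 0   0    0     1 ]
  [ 0   0    0     0 ]
Add 3/4 times R3 to R1.
  [ 1  -1  9/4  0 ]
  [ 0   0    1  0 ]
  [ 0   0    0  1 ]
  [ 0   0    0  0 ]
Subtract 9/4 times R2 from R1.
  [ 1  -1  0  0 ]
  [ 0   0  1  0 ]
  [ 0   0  0  1 ]
  [ 0   0  0  0 ]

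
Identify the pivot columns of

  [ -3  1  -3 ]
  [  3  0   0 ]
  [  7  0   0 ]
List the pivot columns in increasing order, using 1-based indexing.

1, 2

ρ1 → -1/3·ρ1
ρ2 → ρ2 − 3·ρ1
ρ3 → ρ3 − 7·ρ1
ρ3 → ρ3 − 7/3·ρ2
ρ1 → ρ1 + 1/3·ρ2
Pivot columns are the columns containing a leading 1.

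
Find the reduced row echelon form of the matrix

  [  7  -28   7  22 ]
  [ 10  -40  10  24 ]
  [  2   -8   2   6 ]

R1 → 1/7·R1
  [  1   -4   1  22/7 ]
  [ 10  -40  10    24 ]
  [  2   -8   2     6 ]
R2 → R2 − 10·R1
  [ 1  -4  1   22/7 ]
  [ 0   0  0  -52/7 ]
  [ 2  -8  2      6 ]
R3 → R3 − 2·R1
  [ 1  -4  1   22/7 ]
  [ 0   0  0  -52/7 ]
  [ 0   0  0   -2/7 ]
R2 → -7/52·R2
  [ 1  -4  1  22/7 ]
  [ 0   0  0     1 ]
  [ 0   0  0  -2/7 ]
R3 → R3 + 2/7·R2
  [ 1  -4  1  22/7 ]
  [ 0   0  0     1 ]
  [ 0   0  0     0 ]
R1 → R1 − 22/7·R2
  [ 1  -4  1  0 ]
  [ 0   0  0  1 ]
  [ 0   0  0  0 ]

[[1, -4, 1, 0], [0, 0, 0, 1], [0, 0, 0, 0]]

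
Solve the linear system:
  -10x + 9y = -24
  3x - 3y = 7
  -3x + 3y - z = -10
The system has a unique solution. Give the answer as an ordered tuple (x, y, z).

Form the augmented matrix and row-reduce:
  [ -10   9   0  |  -24 ]
  [   3  -3   0  |    7 ]
  [  -3   3  -1  |  -10 ]
R1 → -1/10·R1
  [  1  -9/10   0  |  12/5 ]
  [  3     -3   0  |     7 ]
  [ -3      3  -1  |   -10 ]
R2 → R2 − 3·R1
  [  1  -9/10   0  |  12/5 ]
  [  0  -3/10   0  |  -1/5 ]
  [ -3      3  -1  |   -10 ]
R3 → R3 + 3·R1
  [ 1  -9/10   0  |   12/5 ]
  [ 0  -3/10   0  |   -1/5 ]
  [ 0   3/10  -1  |  -14/5 ]
R2 → -10/3·R2
  [ 1  -9/10   0  |   12/5 ]
  [ 0      1   0  |    2/3 ]
  [ 0   3/10  -1  |  -14/5 ]
R3 → R3 − 3/10·R2
  [ 1  -9/10   0  |  12/5 ]
  [ 0      1   0  |   2/3 ]
  [ 0      0  -1  |    -3 ]
R3 → -1·R3
  [ 1  -9/10  0  |  12/5 ]
  [ 0      1  0  |   2/3 ]
  [ 0      0  1  |     3 ]
R1 → R1 + 9/10·R2
  [ 1  0  0  |    3 ]
  [ 0  1  0  |  2/3 ]
  [ 0  0  1  |    3 ]
Reading off the last column: x = 3, y = 2/3, z = 3.

(3, 2/3, 3)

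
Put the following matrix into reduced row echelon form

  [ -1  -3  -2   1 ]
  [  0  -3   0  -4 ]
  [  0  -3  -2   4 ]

r1 → -1·r1
  [ 1   3   2  -1 ]
  [ 0  -3   0  -4 ]
  [ 0  -3  -2   4 ]
r2 → -1/3·r2
  [ 1   3   2   -1 ]
  [ 0   1   0  4/3 ]
  [ 0  -3  -2    4 ]
r3 → r3 + 3·r2
  [ 1  3   2   -1 ]
  [ 0  1   0  4/3 ]
  [ 0  0  -2    8 ]
r3 → -1/2·r3
  [ 1  3  2   -1 ]
  [ 0  1  0  4/3 ]
  [ 0  0  1   -4 ]
r1 → r1 − 2·r3
  [ 1  3  0    7 ]
  [ 0  1  0  4/3 ]
  [ 0  0  1   -4 ]
r1 → r1 − 3·r2
  [ 1  0  0    3 ]
  [ 0  1  0  4/3 ]
  [ 0  0  1   -4 ]

[[1, 0, 0, 3], [0, 1, 0, 4/3], [0, 0, 1, -4]]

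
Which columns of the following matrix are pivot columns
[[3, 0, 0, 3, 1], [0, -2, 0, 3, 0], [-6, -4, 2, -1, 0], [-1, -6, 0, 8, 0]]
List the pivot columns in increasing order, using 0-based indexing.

0, 1, 2, 4

Multiply ρ1 by 1/3.
Add 6 times ρ1 to ρ3.
Add ρ1 to ρ4.
Multiply ρ2 by -1/2.
Add 4 times ρ2 to ρ3.
Add 6 times ρ2 to ρ4.
Multiply ρ3 by 1/2.
Multiply ρ4 by 3.
Subtract ρ4 from ρ3.
Subtract 1/3 times ρ4 from ρ1.
Pivot columns are the columns containing a leading 1.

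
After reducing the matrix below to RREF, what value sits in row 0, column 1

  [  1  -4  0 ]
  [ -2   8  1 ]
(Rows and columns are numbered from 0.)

-4

R2 ← R2 + 2·R1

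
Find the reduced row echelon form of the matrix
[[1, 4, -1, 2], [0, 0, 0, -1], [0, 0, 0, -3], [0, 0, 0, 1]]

[[1, 4, -1, 0], [0, 0, 0, 1], [0, 0, 0, 0], [0, 0, 0, 0]]

ρ2 ← -1·ρ2
  [ 1  4  -1   2 ]
  [ 0  0   0   1 ]
  [ 0  0   0  -3 ]
  [ 0  0   0   1 ]
ρ3 ← ρ3 + 3·ρ2
  [ 1  4  -1  2 ]
  [ 0  0   0  1 ]
  [ 0  0   0  0 ]
  [ 0  0   0  1 ]
ρ4 ← ρ4 − ρ2
  [ 1  4  -1  2 ]
  [ 0  0   0  1 ]
  [ 0  0   0  0 ]
  [ 0  0   0  0 ]
ρ1 ← ρ1 − 2·ρ2
  [ 1  4  -1  0 ]
  [ 0  0   0  1 ]
  [ 0  0   0  0 ]
  [ 0  0   0  0 ]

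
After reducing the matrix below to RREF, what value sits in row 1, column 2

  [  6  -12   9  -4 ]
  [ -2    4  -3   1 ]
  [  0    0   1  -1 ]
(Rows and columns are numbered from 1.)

-2

r1 -> 1/6·r1
  [  1  -2  3/2  -2/3 ]
  [ -2   4   -3     1 ]
  [  0   0    1    -1 ]
r2 -> r2 + 2·r1
  [ 1  -2  3/2  -2/3 ]
  [ 0   0    0  -1/3 ]
  [ 0   0    1    -1 ]
r2 ↔ r3
  [ 1  -2  3/2  -2/3 ]
  [ 0   0    1    -1 ]
  [ 0   0    0  -1/3 ]
r3 -> -3·r3
  [ 1  -2  3/2  -2/3 ]
  [ 0   0    1    -1 ]
  [ 0   0    0     1 ]
r2 -> r2 + r3
  [ 1  -2  3/2  -2/3 ]
  [ 0   0    1     0 ]
  [ 0   0    0     1 ]
r1 -> r1 + 2/3·r3
  [ 1  -2  3/2  0 ]
  [ 0   0    1  0 ]
  [ 0   0    0  1 ]
r1 -> r1 − 3/2·r2
  [ 1  -2  0  0 ]
  [ 0   0  1  0 ]
  [ 0   0  0  1 ]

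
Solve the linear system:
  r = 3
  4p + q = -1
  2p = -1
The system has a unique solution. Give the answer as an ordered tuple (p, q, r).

Form the augmented matrix and row-reduce:
  [ 0  0  1  |   3 ]
  [ 4  1  0  |  -1 ]
  [ 2  0  0  |  -1 ]
ρ1 <-> ρ2
  [ 4  1  0  |  -1 ]
  [ 0  0  1  |   3 ]
  [ 2  0  0  |  -1 ]
ρ1 := 1/4·ρ1
  [ 1  1/4  0  |  -1/4 ]
  [ 0    0  1  |     3 ]
  [ 2    0  0  |    -1 ]
ρ3 := ρ3 − 2·ρ1
  [ 1   1/4  0  |  -1/4 ]
  [ 0     0  1  |     3 ]
  [ 0  -1/2  0  |  -1/2 ]
ρ2 <-> ρ3
  [ 1   1/4  0  |  -1/4 ]
  [ 0  -1/2  0  |  -1/2 ]
  [ 0     0  1  |     3 ]
ρ2 := -2·ρ2
  [ 1  1/4  0  |  -1/4 ]
  [ 0    1  0  |     1 ]
  [ 0    0  1  |     3 ]
ρ1 := ρ1 − 1/4·ρ2
  [ 1  0  0  |  -1/2 ]
  [ 0  1  0  |     1 ]
  [ 0  0  1  |     3 ]
Reading off the last column: p = -1/2, q = 1, r = 3.

(-1/2, 1, 3)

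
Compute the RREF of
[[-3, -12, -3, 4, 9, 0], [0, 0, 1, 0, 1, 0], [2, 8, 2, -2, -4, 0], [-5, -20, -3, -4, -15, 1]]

r1 -> -1/3·r1
  [  1    4   1  -4/3   -3  0 ]
  [  0    0   1     0    1  0 ]
  [  2    8   2    -2   -4  0 ]
  [ -5  -20  -3    -4  -15  1 ]
r3 -> r3 − 2·r1
  [  1    4   1  -4/3   -3  0 ]
  [  0    0   1     0    1  0 ]
  [  0    0   0   2/3    2  0 ]
  [ -5  -20  -3    -4  -15  1 ]
r4 -> r4 + 5·r1
  [ 1  4  1   -4/3   -3  0 ]
  [ 0  0  1      0    1  0 ]
  [ 0  0  0    2/3    2  0 ]
  [ 0  0  2  -32/3  -30  1 ]
r4 -> r4 − 2·r2
  [ 1  4  1   -4/3   -3  0 ]
  [ 0  0  1      0    1  0 ]
  [ 0  0  0    2/3    2  0 ]
  [ 0  0  0  -32/3  -32  1 ]
r3 -> 3/2·r3
  [ 1  4  1   -4/3   -3  0 ]
  [ 0  0  1      0    1  0 ]
  [ 0  0  0      1    3  0 ]
  [ 0  0  0  -32/3  -32  1 ]
r4 -> r4 + 32/3·r3
  [ 1  4  1  -4/3  -3  0 ]
  [ 0  0  1     0   1  0 ]
  [ 0  0  0     1   3  0 ]
  [ 0  0  0     0   0  1 ]
r1 -> r1 + 4/3·r3
  [ 1  4  1  0  1  0 ]
  [ 0  0  1  0  1  0 ]
  [ 0  0  0  1  3  0 ]
  [ 0  0  0  0  0  1 ]
r1 -> r1 − r2
  [ 1  4  0  0  0  0 ]
  [ 0  0  1  0  1  0 ]
  [ 0  0  0  1  3  0 ]
  [ 0  0  0  0  0  1 ]

[[1, 4, 0, 0, 0, 0], [0, 0, 1, 0, 1, 0], [0, 0, 0, 1, 3, 0], [0, 0, 0, 0, 0, 1]]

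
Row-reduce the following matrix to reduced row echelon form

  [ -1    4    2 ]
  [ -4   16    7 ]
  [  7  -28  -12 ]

ρ1 := -1·ρ1
  [  1   -4   -2 ]
  [ -4   16    7 ]
  [  7  -28  -12 ]
ρ2 := ρ2 + 4·ρ1
  [ 1   -4   -2 ]
  [ 0    0   -1 ]
  [ 7  -28  -12 ]
ρ3 := ρ3 − 7·ρ1
  [ 1  -4  -2 ]
  [ 0   0  -1 ]
  [ 0   0   2 ]
ρ2 := -1·ρ2
  [ 1  -4  -2 ]
  [ 0   0   1 ]
  [ 0   0   2 ]
ρ3 := ρ3 − 2·ρ2
  [ 1  -4  -2 ]
  [ 0   0   1 ]
  [ 0   0   0 ]
ρ1 := ρ1 + 2·ρ2
  [ 1  -4  0 ]
  [ 0   0  1 ]
  [ 0   0  0 ]

[[1, -4, 0], [0, 0, 1], [0, 0, 0]]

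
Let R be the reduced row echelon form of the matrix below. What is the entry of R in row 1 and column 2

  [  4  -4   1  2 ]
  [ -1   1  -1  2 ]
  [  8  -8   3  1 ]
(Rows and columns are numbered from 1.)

-1

r1 := 1/4·r1
  [  1  -1  1/4  1/2 ]
  [ -1   1   -1    2 ]
  [  8  -8    3    1 ]
r2 := r2 + r1
  [ 1  -1   1/4  1/2 ]
  [ 0   0  -3/4  5/2 ]
  [ 8  -8     3    1 ]
r3 := r3 − 8·r1
  [ 1  -1   1/4  1/2 ]
  [ 0   0  -3/4  5/2 ]
  [ 0   0     1   -3 ]
r2 := -4/3·r2
  [ 1  -1  1/4    1/2 ]
  [ 0   0    1  -10/3 ]
  [ 0   0    1     -3 ]
r3 := r3 − r2
  [ 1  -1  1/4    1/2 ]
  [ 0   0    1  -10/3 ]
  [ 0   0    0    1/3 ]
r3 := 3·r3
  [ 1  -1  1/4    1/2 ]
  [ 0   0    1  -10/3 ]
  [ 0   0    0      1 ]
r2 := r2 + 10/3·r3
  [ 1  -1  1/4  1/2 ]
  [ 0   0    1    0 ]
  [ 0   0    0    1 ]
r1 := r1 − 1/2·r3
  [ 1  -1  1/4  0 ]
  [ 0   0    1  0 ]
  [ 0   0    0  1 ]
r1 := r1 − 1/4·r2
  [ 1  -1  0  0 ]
  [ 0   0  1  0 ]
  [ 0   0  0  1 ]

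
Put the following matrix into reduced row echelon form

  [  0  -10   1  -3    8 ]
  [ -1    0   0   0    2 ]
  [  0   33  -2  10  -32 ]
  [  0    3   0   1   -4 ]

Swap R1 and R2.
  [ -1    0   0   0    2 ]
  [  0  -10   1  -3    8 ]
  [  0   33  -2  10  -32 ]
  [  0    3   0   1   -4 ]
Multiply R1 by -1.
  [ 1    0   0   0   -2 ]
  [ 0  -10   1  -3    8 ]
  [ 0   33  -2  10  -32 ]
  [ 0    3   0   1   -4 ]
Multiply R2 by -1/10.
  [ 1   0      0     0    -2 ]
  [ 0   1  -1/10  3/10  -4/5 ]
  [ 0  33     -2    10   -32 ]
  [ 0   3      0     1    -4 ]
Subtract 33 times R2 from R3.
  [ 1  0      0     0     -2 ]
  [ 0  1  -1/10  3/10   -4/5 ]
  [ 0  0  13/10  1/10  -28/5 ]
  [ 0  3      0     1     -4 ]
Subtract 3 times R2 from R4.
  [ 1  0      0     0     -2 ]
  [ 0  1  -1/10  3/10   -4/5 ]
  [ 0  0  13/10  1/10  -28/5 ]
  [ 0  0   3/10  1/10   -8/5 ]
Multiply R3 by 10/13.
  [ 1  0      0     0      -2 ]
  [ 0  1  -1/10  3/10    -4/5 ]
  [ 0  0      1  1/13  -56/13 ]
  [ 0  0   3/10  1/10    -8/5 ]
Subtract 3/10 times R3 from R4.
  [ 1  0      0     0      -2 ]
  [ 0  1  -1/10  3/10    -4/5 ]
  [ 0  0      1  1/13  -56/13 ]
  [ 0  0      0  1/13   -4/13 ]
Multiply R4 by 13.
  [ 1  0      0     0      -2 ]
  [ 0  1  -1/10  3/10    -4/5 ]
  [ 0  0      1  1/13  -56/13 ]
  [ 0  0      0     1      -4 ]
Subtract 1/13 times R4 from R3.
  [ 1  0      0     0    -2 ]
  [ 0  1  -1/10  3/10  -4/5 ]
  [ 0  0      1     0    -4 ]
  [ 0  0      0     1    -4 ]
Subtract 3/10 times R4 from R2.
  [ 1  0      0  0   -2 ]
  [ 0  1  -1/10  0  2/5 ]
  [ 0  0      1  0   -4 ]
  [ 0  0      0  1   -4 ]
Add 1/10 times R3 to R2.
  [ 1  0  0  0  -2 ]
  [ 0  1  0  0   0 ]
  [ 0  0  1  0  -4 ]
  [ 0  0  0  1  -4 ]

[[1, 0, 0, 0, -2], [0, 1, 0, 0, 0], [0, 0, 1, 0, -4], [0, 0, 0, 1, -4]]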